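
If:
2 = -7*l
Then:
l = -2/7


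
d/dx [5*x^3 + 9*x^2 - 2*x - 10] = 15*x^2 + 18*x - 2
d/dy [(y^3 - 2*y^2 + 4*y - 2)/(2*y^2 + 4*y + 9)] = (2*y^4 + 8*y^3 + 11*y^2 - 28*y + 44)/(4*y^4 + 16*y^3 + 52*y^2 + 72*y + 81)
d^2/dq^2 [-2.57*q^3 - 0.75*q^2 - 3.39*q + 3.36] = -15.42*q - 1.5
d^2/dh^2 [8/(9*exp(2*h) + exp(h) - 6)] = 8*(2*(18*exp(h) + 1)^2*exp(h) - (36*exp(h) + 1)*(9*exp(2*h) + exp(h) - 6))*exp(h)/(9*exp(2*h) + exp(h) - 6)^3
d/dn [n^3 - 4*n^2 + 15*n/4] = 3*n^2 - 8*n + 15/4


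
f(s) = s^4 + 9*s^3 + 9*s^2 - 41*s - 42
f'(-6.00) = -41.00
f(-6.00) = -120.00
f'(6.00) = 1903.00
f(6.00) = 3276.00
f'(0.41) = -28.81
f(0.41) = -56.65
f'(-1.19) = -30.93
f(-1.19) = 6.37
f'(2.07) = 147.43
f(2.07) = 9.88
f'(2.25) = 181.75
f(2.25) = 39.46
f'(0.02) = -40.63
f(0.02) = -42.82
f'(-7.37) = -308.37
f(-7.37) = 96.51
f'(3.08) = 387.45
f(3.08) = 270.05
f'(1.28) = 34.67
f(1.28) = -58.18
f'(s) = 4*s^3 + 27*s^2 + 18*s - 41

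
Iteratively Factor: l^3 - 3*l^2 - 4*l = (l)*(l^2 - 3*l - 4) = l*(l + 1)*(l - 4)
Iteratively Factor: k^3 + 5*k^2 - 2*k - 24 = (k - 2)*(k^2 + 7*k + 12) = (k - 2)*(k + 4)*(k + 3)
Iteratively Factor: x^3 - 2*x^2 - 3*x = (x)*(x^2 - 2*x - 3) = x*(x - 3)*(x + 1)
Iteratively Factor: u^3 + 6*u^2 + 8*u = (u + 4)*(u^2 + 2*u) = u*(u + 4)*(u + 2)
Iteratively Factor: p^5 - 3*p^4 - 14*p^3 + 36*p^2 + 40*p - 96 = (p - 2)*(p^4 - p^3 - 16*p^2 + 4*p + 48) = (p - 2)^2*(p^3 + p^2 - 14*p - 24) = (p - 2)^2*(p + 3)*(p^2 - 2*p - 8) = (p - 2)^2*(p + 2)*(p + 3)*(p - 4)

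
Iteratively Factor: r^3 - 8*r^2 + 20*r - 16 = (r - 2)*(r^2 - 6*r + 8) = (r - 4)*(r - 2)*(r - 2)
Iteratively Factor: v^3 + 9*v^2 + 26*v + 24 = (v + 4)*(v^2 + 5*v + 6) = (v + 2)*(v + 4)*(v + 3)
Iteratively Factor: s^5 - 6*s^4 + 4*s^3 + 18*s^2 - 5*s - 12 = (s + 1)*(s^4 - 7*s^3 + 11*s^2 + 7*s - 12) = (s - 1)*(s + 1)*(s^3 - 6*s^2 + 5*s + 12) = (s - 3)*(s - 1)*(s + 1)*(s^2 - 3*s - 4) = (s - 3)*(s - 1)*(s + 1)^2*(s - 4)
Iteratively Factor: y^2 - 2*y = (y - 2)*(y)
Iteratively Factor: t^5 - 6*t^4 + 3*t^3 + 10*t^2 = (t)*(t^4 - 6*t^3 + 3*t^2 + 10*t) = t*(t - 2)*(t^3 - 4*t^2 - 5*t) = t*(t - 5)*(t - 2)*(t^2 + t) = t*(t - 5)*(t - 2)*(t + 1)*(t)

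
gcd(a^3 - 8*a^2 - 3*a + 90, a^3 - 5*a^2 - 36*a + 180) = a^2 - 11*a + 30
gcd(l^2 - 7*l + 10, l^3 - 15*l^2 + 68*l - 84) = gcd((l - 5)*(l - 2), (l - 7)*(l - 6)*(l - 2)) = l - 2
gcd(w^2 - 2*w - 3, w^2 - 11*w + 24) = w - 3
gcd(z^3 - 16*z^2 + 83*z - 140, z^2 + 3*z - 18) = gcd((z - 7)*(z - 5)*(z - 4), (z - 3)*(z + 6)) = 1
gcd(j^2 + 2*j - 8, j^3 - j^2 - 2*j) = j - 2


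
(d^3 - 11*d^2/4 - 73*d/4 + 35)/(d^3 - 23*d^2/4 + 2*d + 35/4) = (d + 4)/(d + 1)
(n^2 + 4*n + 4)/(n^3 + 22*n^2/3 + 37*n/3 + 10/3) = 3*(n + 2)/(3*n^2 + 16*n + 5)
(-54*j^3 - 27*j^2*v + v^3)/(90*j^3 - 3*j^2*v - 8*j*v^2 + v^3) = (3*j + v)/(-5*j + v)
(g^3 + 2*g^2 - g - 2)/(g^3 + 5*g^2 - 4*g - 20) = (g^2 - 1)/(g^2 + 3*g - 10)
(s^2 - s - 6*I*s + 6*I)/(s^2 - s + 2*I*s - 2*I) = (s - 6*I)/(s + 2*I)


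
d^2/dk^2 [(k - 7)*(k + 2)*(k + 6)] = 6*k + 2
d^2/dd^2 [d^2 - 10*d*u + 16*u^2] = 2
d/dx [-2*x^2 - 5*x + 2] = -4*x - 5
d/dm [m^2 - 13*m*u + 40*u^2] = 2*m - 13*u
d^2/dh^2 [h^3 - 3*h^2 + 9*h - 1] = 6*h - 6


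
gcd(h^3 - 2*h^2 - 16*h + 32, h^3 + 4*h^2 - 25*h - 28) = h - 4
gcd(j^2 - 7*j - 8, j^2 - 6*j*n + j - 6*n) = j + 1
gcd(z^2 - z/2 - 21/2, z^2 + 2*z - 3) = z + 3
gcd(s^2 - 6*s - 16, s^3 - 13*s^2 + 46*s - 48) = s - 8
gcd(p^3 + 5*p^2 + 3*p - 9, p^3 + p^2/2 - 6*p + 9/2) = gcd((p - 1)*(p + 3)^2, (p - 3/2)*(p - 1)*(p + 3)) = p^2 + 2*p - 3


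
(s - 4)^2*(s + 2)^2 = s^4 - 4*s^3 - 12*s^2 + 32*s + 64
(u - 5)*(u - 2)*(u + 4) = u^3 - 3*u^2 - 18*u + 40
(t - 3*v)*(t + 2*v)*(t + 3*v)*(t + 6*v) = t^4 + 8*t^3*v + 3*t^2*v^2 - 72*t*v^3 - 108*v^4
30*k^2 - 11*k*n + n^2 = (-6*k + n)*(-5*k + n)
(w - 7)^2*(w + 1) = w^3 - 13*w^2 + 35*w + 49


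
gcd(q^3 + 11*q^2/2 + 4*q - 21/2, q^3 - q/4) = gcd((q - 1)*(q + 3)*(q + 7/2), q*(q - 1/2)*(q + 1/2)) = 1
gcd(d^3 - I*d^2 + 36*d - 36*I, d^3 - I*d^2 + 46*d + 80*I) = 1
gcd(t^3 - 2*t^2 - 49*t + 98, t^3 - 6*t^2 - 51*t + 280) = t + 7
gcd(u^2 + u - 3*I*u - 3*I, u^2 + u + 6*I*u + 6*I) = u + 1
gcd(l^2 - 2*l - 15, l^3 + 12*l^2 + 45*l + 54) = l + 3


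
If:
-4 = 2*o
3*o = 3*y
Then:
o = -2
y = -2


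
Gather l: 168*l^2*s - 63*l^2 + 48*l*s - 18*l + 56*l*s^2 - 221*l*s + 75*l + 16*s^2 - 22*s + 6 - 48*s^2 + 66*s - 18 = l^2*(168*s - 63) + l*(56*s^2 - 173*s + 57) - 32*s^2 + 44*s - 12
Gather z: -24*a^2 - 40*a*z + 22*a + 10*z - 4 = -24*a^2 + 22*a + z*(10 - 40*a) - 4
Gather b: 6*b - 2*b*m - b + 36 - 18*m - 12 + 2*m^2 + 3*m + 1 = b*(5 - 2*m) + 2*m^2 - 15*m + 25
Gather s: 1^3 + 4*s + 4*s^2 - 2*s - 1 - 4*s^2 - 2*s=0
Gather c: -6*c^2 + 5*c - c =-6*c^2 + 4*c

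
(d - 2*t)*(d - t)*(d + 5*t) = d^3 + 2*d^2*t - 13*d*t^2 + 10*t^3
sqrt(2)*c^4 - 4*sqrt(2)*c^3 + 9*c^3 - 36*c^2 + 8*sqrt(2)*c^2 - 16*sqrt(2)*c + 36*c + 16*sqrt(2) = (c - 2)^2*(c + 4*sqrt(2))*(sqrt(2)*c + 1)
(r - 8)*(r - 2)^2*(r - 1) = r^4 - 13*r^3 + 48*r^2 - 68*r + 32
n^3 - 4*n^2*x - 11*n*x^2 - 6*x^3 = (n - 6*x)*(n + x)^2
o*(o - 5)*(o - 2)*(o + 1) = o^4 - 6*o^3 + 3*o^2 + 10*o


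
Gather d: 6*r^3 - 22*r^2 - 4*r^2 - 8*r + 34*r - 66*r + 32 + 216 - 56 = 6*r^3 - 26*r^2 - 40*r + 192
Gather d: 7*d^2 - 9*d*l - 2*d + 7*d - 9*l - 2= 7*d^2 + d*(5 - 9*l) - 9*l - 2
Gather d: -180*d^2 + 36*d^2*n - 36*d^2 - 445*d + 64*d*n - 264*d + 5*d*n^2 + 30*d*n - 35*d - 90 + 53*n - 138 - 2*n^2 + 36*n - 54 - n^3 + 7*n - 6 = d^2*(36*n - 216) + d*(5*n^2 + 94*n - 744) - n^3 - 2*n^2 + 96*n - 288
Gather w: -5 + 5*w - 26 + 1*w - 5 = 6*w - 36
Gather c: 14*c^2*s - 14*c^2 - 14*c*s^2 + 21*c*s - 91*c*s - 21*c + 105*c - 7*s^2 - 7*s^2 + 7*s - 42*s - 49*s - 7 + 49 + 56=c^2*(14*s - 14) + c*(-14*s^2 - 70*s + 84) - 14*s^2 - 84*s + 98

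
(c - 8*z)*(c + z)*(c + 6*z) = c^3 - c^2*z - 50*c*z^2 - 48*z^3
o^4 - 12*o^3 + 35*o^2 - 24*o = o*(o - 8)*(o - 3)*(o - 1)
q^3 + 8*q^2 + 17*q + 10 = (q + 1)*(q + 2)*(q + 5)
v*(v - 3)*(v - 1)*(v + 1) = v^4 - 3*v^3 - v^2 + 3*v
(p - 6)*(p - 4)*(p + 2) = p^3 - 8*p^2 + 4*p + 48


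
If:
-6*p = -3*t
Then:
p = t/2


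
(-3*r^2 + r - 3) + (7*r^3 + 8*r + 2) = 7*r^3 - 3*r^2 + 9*r - 1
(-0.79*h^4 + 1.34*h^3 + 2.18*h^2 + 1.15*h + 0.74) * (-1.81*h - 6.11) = 1.4299*h^5 + 2.4015*h^4 - 12.1332*h^3 - 15.4013*h^2 - 8.3659*h - 4.5214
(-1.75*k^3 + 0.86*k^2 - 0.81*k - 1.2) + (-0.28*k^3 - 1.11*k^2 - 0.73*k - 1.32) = -2.03*k^3 - 0.25*k^2 - 1.54*k - 2.52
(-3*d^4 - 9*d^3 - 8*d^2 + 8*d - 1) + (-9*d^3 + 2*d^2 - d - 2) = -3*d^4 - 18*d^3 - 6*d^2 + 7*d - 3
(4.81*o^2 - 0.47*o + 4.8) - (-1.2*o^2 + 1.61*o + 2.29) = 6.01*o^2 - 2.08*o + 2.51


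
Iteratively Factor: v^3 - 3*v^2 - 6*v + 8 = (v - 1)*(v^2 - 2*v - 8) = (v - 4)*(v - 1)*(v + 2)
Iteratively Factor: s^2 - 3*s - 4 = (s - 4)*(s + 1)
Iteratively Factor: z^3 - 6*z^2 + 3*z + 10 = (z - 5)*(z^2 - z - 2) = (z - 5)*(z - 2)*(z + 1)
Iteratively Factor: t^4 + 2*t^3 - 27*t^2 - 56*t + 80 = (t - 5)*(t^3 + 7*t^2 + 8*t - 16) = (t - 5)*(t + 4)*(t^2 + 3*t - 4) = (t - 5)*(t - 1)*(t + 4)*(t + 4)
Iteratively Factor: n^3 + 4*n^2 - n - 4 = (n - 1)*(n^2 + 5*n + 4) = (n - 1)*(n + 1)*(n + 4)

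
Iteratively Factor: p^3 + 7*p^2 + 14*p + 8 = (p + 4)*(p^2 + 3*p + 2) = (p + 1)*(p + 4)*(p + 2)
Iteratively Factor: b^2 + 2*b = (b + 2)*(b)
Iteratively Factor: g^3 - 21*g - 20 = (g + 1)*(g^2 - g - 20) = (g + 1)*(g + 4)*(g - 5)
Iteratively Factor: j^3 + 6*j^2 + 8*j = (j + 2)*(j^2 + 4*j) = j*(j + 2)*(j + 4)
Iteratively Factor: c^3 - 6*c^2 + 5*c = (c - 1)*(c^2 - 5*c) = c*(c - 1)*(c - 5)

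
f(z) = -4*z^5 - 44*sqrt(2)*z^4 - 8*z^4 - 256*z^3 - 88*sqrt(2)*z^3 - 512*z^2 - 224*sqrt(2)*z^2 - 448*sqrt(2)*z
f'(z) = -20*z^4 - 176*sqrt(2)*z^3 - 32*z^3 - 768*z^2 - 264*sqrt(2)*z^2 - 1024*z - 448*sqrt(2)*z - 448*sqrt(2)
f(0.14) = -106.01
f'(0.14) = -888.78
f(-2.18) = -5.09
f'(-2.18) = 14.27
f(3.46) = -39921.13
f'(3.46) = -34534.38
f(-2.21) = -5.46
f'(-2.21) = 10.10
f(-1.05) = 111.68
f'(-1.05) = 149.41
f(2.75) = -20567.57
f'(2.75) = -20809.06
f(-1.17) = 93.26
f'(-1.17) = 155.81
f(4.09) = -66714.06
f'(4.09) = -51320.97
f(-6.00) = -3765.55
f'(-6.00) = 2977.90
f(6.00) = -237931.11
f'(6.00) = -138262.40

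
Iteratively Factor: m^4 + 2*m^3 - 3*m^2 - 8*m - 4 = (m + 1)*(m^3 + m^2 - 4*m - 4) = (m + 1)^2*(m^2 - 4) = (m - 2)*(m + 1)^2*(m + 2)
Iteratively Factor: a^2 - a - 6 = (a + 2)*(a - 3)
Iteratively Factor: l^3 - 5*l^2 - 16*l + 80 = (l - 5)*(l^2 - 16) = (l - 5)*(l + 4)*(l - 4)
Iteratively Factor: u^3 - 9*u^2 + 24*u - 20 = (u - 2)*(u^2 - 7*u + 10) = (u - 2)^2*(u - 5)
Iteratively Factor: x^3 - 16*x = (x - 4)*(x^2 + 4*x) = x*(x - 4)*(x + 4)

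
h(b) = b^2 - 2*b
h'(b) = 2*b - 2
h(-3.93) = 23.30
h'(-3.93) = -9.86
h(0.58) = -0.82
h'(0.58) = -0.84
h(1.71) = -0.50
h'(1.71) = 1.42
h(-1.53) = 5.40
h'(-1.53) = -5.06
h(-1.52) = 5.35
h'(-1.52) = -5.04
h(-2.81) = 13.52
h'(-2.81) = -7.62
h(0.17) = -0.31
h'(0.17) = -1.66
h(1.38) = -0.86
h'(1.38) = 0.76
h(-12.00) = 168.00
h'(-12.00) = -26.00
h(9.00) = 63.00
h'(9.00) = 16.00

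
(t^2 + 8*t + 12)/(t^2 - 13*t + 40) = (t^2 + 8*t + 12)/(t^2 - 13*t + 40)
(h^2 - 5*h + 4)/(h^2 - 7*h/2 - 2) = 2*(h - 1)/(2*h + 1)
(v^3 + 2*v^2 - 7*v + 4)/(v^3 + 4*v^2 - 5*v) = (v^2 + 3*v - 4)/(v*(v + 5))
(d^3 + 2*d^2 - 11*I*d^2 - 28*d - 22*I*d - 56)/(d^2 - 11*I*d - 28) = d + 2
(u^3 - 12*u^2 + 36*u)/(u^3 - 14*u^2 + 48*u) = (u - 6)/(u - 8)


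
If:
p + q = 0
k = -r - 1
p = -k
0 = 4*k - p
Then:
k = 0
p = 0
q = 0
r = -1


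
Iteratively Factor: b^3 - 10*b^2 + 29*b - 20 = (b - 1)*(b^2 - 9*b + 20) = (b - 4)*(b - 1)*(b - 5)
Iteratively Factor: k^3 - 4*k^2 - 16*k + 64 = (k - 4)*(k^2 - 16) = (k - 4)*(k + 4)*(k - 4)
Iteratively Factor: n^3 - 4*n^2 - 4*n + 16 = (n - 4)*(n^2 - 4) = (n - 4)*(n - 2)*(n + 2)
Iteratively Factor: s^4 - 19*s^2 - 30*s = (s - 5)*(s^3 + 5*s^2 + 6*s) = s*(s - 5)*(s^2 + 5*s + 6) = s*(s - 5)*(s + 3)*(s + 2)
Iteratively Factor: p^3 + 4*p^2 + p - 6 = (p - 1)*(p^2 + 5*p + 6) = (p - 1)*(p + 2)*(p + 3)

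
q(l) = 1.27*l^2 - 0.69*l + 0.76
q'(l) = 2.54*l - 0.69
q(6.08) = 43.51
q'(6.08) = 14.75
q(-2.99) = 14.18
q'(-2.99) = -8.28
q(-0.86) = 2.29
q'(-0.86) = -2.87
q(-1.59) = 5.07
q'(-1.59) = -4.73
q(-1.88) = 6.55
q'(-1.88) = -5.47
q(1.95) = 4.24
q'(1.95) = 4.26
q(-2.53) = 10.63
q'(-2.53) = -7.12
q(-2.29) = 9.00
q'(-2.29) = -6.51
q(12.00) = 175.36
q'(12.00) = 29.79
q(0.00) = 0.76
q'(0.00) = -0.69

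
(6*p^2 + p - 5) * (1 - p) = -6*p^3 + 5*p^2 + 6*p - 5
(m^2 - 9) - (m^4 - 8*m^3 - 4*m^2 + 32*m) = -m^4 + 8*m^3 + 5*m^2 - 32*m - 9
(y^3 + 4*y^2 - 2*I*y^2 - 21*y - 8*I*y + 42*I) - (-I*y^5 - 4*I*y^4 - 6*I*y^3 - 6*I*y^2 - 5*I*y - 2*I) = I*y^5 + 4*I*y^4 + y^3 + 6*I*y^3 + 4*y^2 + 4*I*y^2 - 21*y - 3*I*y + 44*I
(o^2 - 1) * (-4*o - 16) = -4*o^3 - 16*o^2 + 4*o + 16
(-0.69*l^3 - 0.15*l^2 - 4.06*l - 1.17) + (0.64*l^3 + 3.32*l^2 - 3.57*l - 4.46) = -0.0499999999999999*l^3 + 3.17*l^2 - 7.63*l - 5.63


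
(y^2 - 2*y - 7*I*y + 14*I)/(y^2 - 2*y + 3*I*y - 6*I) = (y - 7*I)/(y + 3*I)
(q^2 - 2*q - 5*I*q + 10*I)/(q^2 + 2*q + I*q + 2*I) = (q^2 - q*(2 + 5*I) + 10*I)/(q^2 + q*(2 + I) + 2*I)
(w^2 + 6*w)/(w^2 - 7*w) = (w + 6)/(w - 7)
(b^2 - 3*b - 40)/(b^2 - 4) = (b^2 - 3*b - 40)/(b^2 - 4)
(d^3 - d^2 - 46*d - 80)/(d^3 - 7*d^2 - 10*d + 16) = (d + 5)/(d - 1)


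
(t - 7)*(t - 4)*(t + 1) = t^3 - 10*t^2 + 17*t + 28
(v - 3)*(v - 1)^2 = v^3 - 5*v^2 + 7*v - 3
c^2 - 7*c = c*(c - 7)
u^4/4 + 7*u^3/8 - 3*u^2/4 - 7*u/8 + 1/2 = (u/4 + 1)*(u - 1)*(u - 1/2)*(u + 1)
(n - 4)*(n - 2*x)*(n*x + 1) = n^3*x - 2*n^2*x^2 - 4*n^2*x + n^2 + 8*n*x^2 - 2*n*x - 4*n + 8*x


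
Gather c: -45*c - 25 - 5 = -45*c - 30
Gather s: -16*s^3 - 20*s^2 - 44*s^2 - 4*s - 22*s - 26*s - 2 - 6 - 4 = -16*s^3 - 64*s^2 - 52*s - 12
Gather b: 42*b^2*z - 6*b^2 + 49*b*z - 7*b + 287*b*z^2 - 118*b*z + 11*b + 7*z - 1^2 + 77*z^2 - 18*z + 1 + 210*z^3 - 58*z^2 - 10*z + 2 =b^2*(42*z - 6) + b*(287*z^2 - 69*z + 4) + 210*z^3 + 19*z^2 - 21*z + 2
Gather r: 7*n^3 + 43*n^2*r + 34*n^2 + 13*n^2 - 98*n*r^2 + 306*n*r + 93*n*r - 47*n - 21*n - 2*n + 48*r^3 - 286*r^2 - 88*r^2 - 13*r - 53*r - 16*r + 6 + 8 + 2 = 7*n^3 + 47*n^2 - 70*n + 48*r^3 + r^2*(-98*n - 374) + r*(43*n^2 + 399*n - 82) + 16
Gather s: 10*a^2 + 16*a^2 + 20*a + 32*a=26*a^2 + 52*a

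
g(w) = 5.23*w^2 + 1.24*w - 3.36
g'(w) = 10.46*w + 1.24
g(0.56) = -1.03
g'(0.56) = 7.10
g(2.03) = 20.71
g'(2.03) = 22.47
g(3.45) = 63.17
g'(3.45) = 37.33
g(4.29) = 98.21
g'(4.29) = 46.11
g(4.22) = 95.01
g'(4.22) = 45.38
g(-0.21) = -3.39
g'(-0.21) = -0.96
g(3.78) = 76.06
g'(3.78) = 40.78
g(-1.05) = 1.10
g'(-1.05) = -9.74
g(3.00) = 47.43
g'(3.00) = 32.62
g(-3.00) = 39.99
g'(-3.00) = -30.14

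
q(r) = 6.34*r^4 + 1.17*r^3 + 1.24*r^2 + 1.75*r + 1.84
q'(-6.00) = -5364.53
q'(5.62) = 4628.06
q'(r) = 25.36*r^3 + 3.51*r^2 + 2.48*r + 1.75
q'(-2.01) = -194.99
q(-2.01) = 97.32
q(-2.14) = 125.27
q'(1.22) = 56.05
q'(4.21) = 1966.73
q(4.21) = 2110.16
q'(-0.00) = 1.75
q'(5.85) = 5213.49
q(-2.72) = 329.74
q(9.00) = 42567.70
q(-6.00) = 7999.90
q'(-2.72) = -489.36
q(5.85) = 7714.03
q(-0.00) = 1.84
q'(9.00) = 18795.82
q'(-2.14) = -236.02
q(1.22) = 21.99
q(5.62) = 6583.14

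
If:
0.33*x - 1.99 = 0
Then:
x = 6.03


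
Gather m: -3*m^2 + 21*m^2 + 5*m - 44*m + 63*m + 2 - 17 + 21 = 18*m^2 + 24*m + 6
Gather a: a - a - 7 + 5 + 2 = 0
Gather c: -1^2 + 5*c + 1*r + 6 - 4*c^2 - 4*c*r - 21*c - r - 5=-4*c^2 + c*(-4*r - 16)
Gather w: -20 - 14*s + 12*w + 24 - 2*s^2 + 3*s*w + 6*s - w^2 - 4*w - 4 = -2*s^2 - 8*s - w^2 + w*(3*s + 8)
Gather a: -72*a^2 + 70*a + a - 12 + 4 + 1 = -72*a^2 + 71*a - 7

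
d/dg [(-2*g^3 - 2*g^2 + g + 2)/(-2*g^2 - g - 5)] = (4*g^4 + 4*g^3 + 34*g^2 + 28*g - 3)/(4*g^4 + 4*g^3 + 21*g^2 + 10*g + 25)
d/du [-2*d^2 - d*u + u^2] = -d + 2*u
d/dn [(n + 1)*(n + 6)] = 2*n + 7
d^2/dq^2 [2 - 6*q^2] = -12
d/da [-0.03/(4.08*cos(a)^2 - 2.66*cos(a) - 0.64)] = (0.0798 - 0.2448*cos(a))*sin(a)/(-4.08*cos(a)^2 + 2.66*cos(a) + 0.64)^2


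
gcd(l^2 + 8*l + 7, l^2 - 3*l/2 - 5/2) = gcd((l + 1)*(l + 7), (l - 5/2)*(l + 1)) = l + 1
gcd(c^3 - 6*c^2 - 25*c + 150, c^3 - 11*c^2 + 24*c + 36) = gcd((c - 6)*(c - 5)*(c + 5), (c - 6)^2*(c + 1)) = c - 6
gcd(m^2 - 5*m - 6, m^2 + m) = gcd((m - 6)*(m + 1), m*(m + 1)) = m + 1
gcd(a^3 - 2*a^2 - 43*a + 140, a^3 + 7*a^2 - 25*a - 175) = a^2 + 2*a - 35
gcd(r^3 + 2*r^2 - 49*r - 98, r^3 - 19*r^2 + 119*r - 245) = r - 7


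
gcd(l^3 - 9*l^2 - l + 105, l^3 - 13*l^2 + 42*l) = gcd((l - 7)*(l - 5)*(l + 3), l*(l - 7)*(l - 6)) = l - 7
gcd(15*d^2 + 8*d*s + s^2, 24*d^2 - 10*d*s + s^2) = 1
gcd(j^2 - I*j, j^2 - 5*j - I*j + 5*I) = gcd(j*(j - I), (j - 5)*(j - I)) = j - I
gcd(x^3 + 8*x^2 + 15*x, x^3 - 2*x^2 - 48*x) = x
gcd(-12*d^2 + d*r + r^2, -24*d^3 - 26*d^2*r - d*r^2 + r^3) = 4*d + r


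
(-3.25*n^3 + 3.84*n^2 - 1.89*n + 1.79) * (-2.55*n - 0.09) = 8.2875*n^4 - 9.4995*n^3 + 4.4739*n^2 - 4.3944*n - 0.1611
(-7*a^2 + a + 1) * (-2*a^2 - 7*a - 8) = 14*a^4 + 47*a^3 + 47*a^2 - 15*a - 8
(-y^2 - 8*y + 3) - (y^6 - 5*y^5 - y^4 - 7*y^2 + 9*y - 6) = -y^6 + 5*y^5 + y^4 + 6*y^2 - 17*y + 9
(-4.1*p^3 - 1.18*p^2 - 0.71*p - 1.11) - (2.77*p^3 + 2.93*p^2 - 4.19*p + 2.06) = -6.87*p^3 - 4.11*p^2 + 3.48*p - 3.17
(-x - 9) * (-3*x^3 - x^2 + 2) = 3*x^4 + 28*x^3 + 9*x^2 - 2*x - 18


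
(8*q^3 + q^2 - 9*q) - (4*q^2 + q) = 8*q^3 - 3*q^2 - 10*q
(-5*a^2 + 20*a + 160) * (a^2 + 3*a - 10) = -5*a^4 + 5*a^3 + 270*a^2 + 280*a - 1600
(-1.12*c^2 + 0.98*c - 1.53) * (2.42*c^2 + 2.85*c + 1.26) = -2.7104*c^4 - 0.820400000000001*c^3 - 2.3208*c^2 - 3.1257*c - 1.9278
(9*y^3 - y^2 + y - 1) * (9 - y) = -9*y^4 + 82*y^3 - 10*y^2 + 10*y - 9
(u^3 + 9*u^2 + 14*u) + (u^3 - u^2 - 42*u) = 2*u^3 + 8*u^2 - 28*u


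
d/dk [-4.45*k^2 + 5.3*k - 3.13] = 5.3 - 8.9*k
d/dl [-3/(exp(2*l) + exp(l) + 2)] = (6*exp(l) + 3)*exp(l)/(exp(2*l) + exp(l) + 2)^2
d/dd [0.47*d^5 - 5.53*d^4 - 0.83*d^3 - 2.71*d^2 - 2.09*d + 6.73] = 2.35*d^4 - 22.12*d^3 - 2.49*d^2 - 5.42*d - 2.09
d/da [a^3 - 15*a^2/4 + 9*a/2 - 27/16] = 3*a^2 - 15*a/2 + 9/2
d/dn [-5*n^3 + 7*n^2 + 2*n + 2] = -15*n^2 + 14*n + 2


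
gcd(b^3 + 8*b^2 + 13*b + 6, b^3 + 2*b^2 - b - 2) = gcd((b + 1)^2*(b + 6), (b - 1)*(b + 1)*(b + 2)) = b + 1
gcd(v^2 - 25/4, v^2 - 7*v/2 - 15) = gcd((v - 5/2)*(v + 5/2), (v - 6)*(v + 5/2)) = v + 5/2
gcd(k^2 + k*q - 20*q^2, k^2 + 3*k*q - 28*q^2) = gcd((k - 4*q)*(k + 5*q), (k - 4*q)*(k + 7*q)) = -k + 4*q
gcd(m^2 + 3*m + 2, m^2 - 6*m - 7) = m + 1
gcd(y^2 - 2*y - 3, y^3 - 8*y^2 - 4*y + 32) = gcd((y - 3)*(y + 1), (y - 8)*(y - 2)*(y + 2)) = 1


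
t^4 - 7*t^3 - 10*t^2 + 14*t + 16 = (t - 8)*(t + 1)*(t - sqrt(2))*(t + sqrt(2))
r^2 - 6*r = r*(r - 6)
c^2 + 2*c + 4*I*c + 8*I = (c + 2)*(c + 4*I)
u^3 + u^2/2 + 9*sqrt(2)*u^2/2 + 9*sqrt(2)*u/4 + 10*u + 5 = (u + 1/2)*(u + 2*sqrt(2))*(u + 5*sqrt(2)/2)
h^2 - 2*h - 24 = (h - 6)*(h + 4)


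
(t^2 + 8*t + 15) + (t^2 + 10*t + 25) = 2*t^2 + 18*t + 40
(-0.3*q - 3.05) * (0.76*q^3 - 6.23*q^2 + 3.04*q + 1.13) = -0.228*q^4 - 0.449*q^3 + 18.0895*q^2 - 9.611*q - 3.4465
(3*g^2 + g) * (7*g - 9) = 21*g^3 - 20*g^2 - 9*g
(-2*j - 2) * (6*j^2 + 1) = -12*j^3 - 12*j^2 - 2*j - 2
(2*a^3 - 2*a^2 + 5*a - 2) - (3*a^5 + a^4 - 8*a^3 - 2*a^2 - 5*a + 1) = -3*a^5 - a^4 + 10*a^3 + 10*a - 3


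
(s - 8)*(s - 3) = s^2 - 11*s + 24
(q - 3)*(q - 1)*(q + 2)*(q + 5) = q^4 + 3*q^3 - 15*q^2 - 19*q + 30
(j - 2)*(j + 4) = j^2 + 2*j - 8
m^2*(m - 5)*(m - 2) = m^4 - 7*m^3 + 10*m^2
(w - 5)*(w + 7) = w^2 + 2*w - 35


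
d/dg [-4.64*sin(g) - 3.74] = -4.64*cos(g)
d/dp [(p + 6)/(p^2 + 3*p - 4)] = (p^2 + 3*p - (p + 6)*(2*p + 3) - 4)/(p^2 + 3*p - 4)^2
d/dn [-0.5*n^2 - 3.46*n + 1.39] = -1.0*n - 3.46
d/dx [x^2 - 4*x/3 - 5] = 2*x - 4/3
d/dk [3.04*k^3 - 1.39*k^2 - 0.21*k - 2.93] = 9.12*k^2 - 2.78*k - 0.21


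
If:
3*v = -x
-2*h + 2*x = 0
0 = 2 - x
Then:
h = 2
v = -2/3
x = 2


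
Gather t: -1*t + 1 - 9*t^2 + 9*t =-9*t^2 + 8*t + 1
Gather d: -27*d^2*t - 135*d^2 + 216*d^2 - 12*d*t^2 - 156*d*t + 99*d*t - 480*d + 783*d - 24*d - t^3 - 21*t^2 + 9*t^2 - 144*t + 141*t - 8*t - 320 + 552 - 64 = d^2*(81 - 27*t) + d*(-12*t^2 - 57*t + 279) - t^3 - 12*t^2 - 11*t + 168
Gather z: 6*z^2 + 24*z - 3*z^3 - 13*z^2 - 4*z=-3*z^3 - 7*z^2 + 20*z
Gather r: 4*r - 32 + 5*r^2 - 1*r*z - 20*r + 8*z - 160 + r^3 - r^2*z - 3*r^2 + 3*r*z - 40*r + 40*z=r^3 + r^2*(2 - z) + r*(2*z - 56) + 48*z - 192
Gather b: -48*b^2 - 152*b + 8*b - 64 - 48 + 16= -48*b^2 - 144*b - 96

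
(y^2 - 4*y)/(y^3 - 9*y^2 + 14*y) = (y - 4)/(y^2 - 9*y + 14)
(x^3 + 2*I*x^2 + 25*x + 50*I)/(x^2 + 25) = x + 2*I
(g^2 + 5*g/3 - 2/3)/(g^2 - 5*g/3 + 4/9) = 3*(g + 2)/(3*g - 4)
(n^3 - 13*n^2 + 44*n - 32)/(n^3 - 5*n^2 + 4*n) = (n - 8)/n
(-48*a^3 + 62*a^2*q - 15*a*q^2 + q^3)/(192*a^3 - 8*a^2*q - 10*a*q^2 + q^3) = (-a + q)/(4*a + q)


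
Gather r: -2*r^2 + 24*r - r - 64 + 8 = -2*r^2 + 23*r - 56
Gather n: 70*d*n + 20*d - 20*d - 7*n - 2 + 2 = n*(70*d - 7)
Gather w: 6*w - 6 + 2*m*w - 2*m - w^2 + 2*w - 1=-2*m - w^2 + w*(2*m + 8) - 7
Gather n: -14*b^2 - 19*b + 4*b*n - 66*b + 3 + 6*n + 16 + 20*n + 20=-14*b^2 - 85*b + n*(4*b + 26) + 39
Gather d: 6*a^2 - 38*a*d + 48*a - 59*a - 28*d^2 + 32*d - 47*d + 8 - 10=6*a^2 - 11*a - 28*d^2 + d*(-38*a - 15) - 2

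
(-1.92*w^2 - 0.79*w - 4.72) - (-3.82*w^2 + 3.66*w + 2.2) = 1.9*w^2 - 4.45*w - 6.92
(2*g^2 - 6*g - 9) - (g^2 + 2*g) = g^2 - 8*g - 9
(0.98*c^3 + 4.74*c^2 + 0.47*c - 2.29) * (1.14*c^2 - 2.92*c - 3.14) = 1.1172*c^5 + 2.542*c^4 - 16.3822*c^3 - 18.8666*c^2 + 5.211*c + 7.1906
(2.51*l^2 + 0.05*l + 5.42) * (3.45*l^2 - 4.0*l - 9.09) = 8.6595*l^4 - 9.8675*l^3 - 4.3169*l^2 - 22.1345*l - 49.2678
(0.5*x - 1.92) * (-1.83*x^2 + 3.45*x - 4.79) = -0.915*x^3 + 5.2386*x^2 - 9.019*x + 9.1968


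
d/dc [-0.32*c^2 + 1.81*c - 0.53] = 1.81 - 0.64*c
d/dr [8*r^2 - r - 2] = 16*r - 1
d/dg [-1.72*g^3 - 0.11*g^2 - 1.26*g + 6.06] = -5.16*g^2 - 0.22*g - 1.26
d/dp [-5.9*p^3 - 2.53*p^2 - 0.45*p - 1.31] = -17.7*p^2 - 5.06*p - 0.45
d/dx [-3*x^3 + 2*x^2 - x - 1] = -9*x^2 + 4*x - 1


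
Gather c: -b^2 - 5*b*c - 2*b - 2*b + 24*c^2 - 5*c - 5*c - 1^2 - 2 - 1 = -b^2 - 4*b + 24*c^2 + c*(-5*b - 10) - 4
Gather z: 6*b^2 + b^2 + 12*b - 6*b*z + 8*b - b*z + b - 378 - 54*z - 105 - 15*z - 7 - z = 7*b^2 + 21*b + z*(-7*b - 70) - 490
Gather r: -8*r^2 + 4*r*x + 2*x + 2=-8*r^2 + 4*r*x + 2*x + 2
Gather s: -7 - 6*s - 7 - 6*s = -12*s - 14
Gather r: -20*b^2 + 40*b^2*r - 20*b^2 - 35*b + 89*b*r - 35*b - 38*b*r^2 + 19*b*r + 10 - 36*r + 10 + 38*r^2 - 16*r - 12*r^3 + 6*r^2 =-40*b^2 - 70*b - 12*r^3 + r^2*(44 - 38*b) + r*(40*b^2 + 108*b - 52) + 20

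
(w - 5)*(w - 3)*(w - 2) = w^3 - 10*w^2 + 31*w - 30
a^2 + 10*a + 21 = (a + 3)*(a + 7)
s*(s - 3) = s^2 - 3*s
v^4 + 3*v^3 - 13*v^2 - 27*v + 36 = (v - 3)*(v - 1)*(v + 3)*(v + 4)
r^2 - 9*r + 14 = (r - 7)*(r - 2)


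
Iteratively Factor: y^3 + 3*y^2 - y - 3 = (y + 1)*(y^2 + 2*y - 3) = (y - 1)*(y + 1)*(y + 3)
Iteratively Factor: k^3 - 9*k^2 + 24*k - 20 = (k - 5)*(k^2 - 4*k + 4) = (k - 5)*(k - 2)*(k - 2)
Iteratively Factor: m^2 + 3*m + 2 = (m + 2)*(m + 1)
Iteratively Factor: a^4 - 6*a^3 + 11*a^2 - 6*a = (a - 2)*(a^3 - 4*a^2 + 3*a) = (a - 3)*(a - 2)*(a^2 - a) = (a - 3)*(a - 2)*(a - 1)*(a)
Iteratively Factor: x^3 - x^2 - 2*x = (x - 2)*(x^2 + x) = x*(x - 2)*(x + 1)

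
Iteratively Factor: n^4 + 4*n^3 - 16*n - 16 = (n + 2)*(n^3 + 2*n^2 - 4*n - 8) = (n - 2)*(n + 2)*(n^2 + 4*n + 4) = (n - 2)*(n + 2)^2*(n + 2)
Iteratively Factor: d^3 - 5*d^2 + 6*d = (d)*(d^2 - 5*d + 6) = d*(d - 2)*(d - 3)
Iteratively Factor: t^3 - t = (t)*(t^2 - 1) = t*(t - 1)*(t + 1)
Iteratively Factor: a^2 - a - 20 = (a + 4)*(a - 5)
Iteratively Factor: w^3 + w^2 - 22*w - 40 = (w + 2)*(w^2 - w - 20) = (w - 5)*(w + 2)*(w + 4)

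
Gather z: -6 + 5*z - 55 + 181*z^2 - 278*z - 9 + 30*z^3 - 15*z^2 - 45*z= 30*z^3 + 166*z^2 - 318*z - 70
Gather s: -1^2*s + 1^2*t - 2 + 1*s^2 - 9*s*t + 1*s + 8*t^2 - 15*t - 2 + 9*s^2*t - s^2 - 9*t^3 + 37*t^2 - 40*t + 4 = 9*s^2*t - 9*s*t - 9*t^3 + 45*t^2 - 54*t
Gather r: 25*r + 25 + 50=25*r + 75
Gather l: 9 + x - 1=x + 8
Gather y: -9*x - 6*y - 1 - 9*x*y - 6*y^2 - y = -9*x - 6*y^2 + y*(-9*x - 7) - 1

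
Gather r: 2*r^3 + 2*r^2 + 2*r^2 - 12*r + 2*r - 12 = 2*r^3 + 4*r^2 - 10*r - 12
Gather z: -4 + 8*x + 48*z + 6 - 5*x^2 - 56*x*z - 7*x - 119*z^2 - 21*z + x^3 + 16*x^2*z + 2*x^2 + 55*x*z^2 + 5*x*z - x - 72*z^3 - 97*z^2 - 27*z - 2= x^3 - 3*x^2 - 72*z^3 + z^2*(55*x - 216) + z*(16*x^2 - 51*x)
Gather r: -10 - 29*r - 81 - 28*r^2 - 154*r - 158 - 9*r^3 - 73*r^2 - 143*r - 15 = -9*r^3 - 101*r^2 - 326*r - 264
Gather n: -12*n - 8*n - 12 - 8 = -20*n - 20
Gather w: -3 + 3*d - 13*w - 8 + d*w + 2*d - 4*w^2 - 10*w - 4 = 5*d - 4*w^2 + w*(d - 23) - 15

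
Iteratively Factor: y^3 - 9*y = (y - 3)*(y^2 + 3*y) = (y - 3)*(y + 3)*(y)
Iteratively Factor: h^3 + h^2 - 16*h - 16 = (h + 4)*(h^2 - 3*h - 4) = (h - 4)*(h + 4)*(h + 1)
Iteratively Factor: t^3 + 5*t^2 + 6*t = (t + 2)*(t^2 + 3*t) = t*(t + 2)*(t + 3)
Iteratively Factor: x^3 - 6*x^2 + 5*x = (x - 5)*(x^2 - x) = x*(x - 5)*(x - 1)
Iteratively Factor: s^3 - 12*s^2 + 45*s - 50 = (s - 2)*(s^2 - 10*s + 25) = (s - 5)*(s - 2)*(s - 5)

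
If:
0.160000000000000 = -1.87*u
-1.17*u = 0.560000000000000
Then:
No Solution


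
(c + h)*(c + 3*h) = c^2 + 4*c*h + 3*h^2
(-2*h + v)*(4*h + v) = -8*h^2 + 2*h*v + v^2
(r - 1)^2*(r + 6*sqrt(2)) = r^3 - 2*r^2 + 6*sqrt(2)*r^2 - 12*sqrt(2)*r + r + 6*sqrt(2)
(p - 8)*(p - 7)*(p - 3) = p^3 - 18*p^2 + 101*p - 168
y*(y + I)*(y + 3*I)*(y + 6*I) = y^4 + 10*I*y^3 - 27*y^2 - 18*I*y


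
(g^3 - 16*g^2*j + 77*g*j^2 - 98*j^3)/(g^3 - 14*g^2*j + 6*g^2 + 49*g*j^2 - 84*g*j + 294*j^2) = (g - 2*j)/(g + 6)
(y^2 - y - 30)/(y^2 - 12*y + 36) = (y + 5)/(y - 6)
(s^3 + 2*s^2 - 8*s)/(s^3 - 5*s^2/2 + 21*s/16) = 16*(s^2 + 2*s - 8)/(16*s^2 - 40*s + 21)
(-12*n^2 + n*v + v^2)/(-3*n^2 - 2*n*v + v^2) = (4*n + v)/(n + v)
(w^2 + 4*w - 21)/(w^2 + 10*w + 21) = (w - 3)/(w + 3)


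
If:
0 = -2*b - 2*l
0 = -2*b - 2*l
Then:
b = -l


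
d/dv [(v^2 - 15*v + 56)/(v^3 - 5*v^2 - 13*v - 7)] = (17 - v)/(v^3 + 3*v^2 + 3*v + 1)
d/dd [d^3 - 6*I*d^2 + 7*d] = 3*d^2 - 12*I*d + 7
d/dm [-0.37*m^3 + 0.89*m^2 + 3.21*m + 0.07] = -1.11*m^2 + 1.78*m + 3.21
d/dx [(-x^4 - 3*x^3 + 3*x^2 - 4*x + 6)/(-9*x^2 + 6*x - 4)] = (18*x^5 + 9*x^4 - 20*x^3 + 18*x^2 + 84*x - 20)/(81*x^4 - 108*x^3 + 108*x^2 - 48*x + 16)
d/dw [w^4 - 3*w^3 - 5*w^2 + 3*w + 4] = 4*w^3 - 9*w^2 - 10*w + 3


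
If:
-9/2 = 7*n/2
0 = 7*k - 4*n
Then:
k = -36/49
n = -9/7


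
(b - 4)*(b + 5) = b^2 + b - 20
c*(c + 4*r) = c^2 + 4*c*r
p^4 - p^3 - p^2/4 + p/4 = p*(p - 1)*(p - 1/2)*(p + 1/2)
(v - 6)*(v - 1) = v^2 - 7*v + 6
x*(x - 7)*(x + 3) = x^3 - 4*x^2 - 21*x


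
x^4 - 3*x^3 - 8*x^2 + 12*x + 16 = (x - 4)*(x - 2)*(x + 1)*(x + 2)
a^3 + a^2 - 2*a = a*(a - 1)*(a + 2)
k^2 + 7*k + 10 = (k + 2)*(k + 5)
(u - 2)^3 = u^3 - 6*u^2 + 12*u - 8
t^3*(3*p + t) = 3*p*t^3 + t^4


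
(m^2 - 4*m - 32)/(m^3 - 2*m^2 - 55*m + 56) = (m + 4)/(m^2 + 6*m - 7)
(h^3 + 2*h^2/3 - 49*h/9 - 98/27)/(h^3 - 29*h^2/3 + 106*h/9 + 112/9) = (h + 7/3)/(h - 8)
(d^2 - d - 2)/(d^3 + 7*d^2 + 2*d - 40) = (d + 1)/(d^2 + 9*d + 20)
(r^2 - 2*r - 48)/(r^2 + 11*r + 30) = (r - 8)/(r + 5)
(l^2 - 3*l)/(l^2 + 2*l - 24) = l*(l - 3)/(l^2 + 2*l - 24)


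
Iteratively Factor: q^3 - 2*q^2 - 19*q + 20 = (q - 1)*(q^2 - q - 20) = (q - 1)*(q + 4)*(q - 5)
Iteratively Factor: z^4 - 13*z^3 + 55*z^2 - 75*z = (z - 5)*(z^3 - 8*z^2 + 15*z) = (z - 5)*(z - 3)*(z^2 - 5*z) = (z - 5)^2*(z - 3)*(z)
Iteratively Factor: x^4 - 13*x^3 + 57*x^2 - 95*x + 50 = (x - 5)*(x^3 - 8*x^2 + 17*x - 10) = (x - 5)^2*(x^2 - 3*x + 2) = (x - 5)^2*(x - 1)*(x - 2)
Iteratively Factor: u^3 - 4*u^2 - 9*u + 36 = (u + 3)*(u^2 - 7*u + 12) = (u - 3)*(u + 3)*(u - 4)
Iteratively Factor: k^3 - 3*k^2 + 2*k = (k - 2)*(k^2 - k) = k*(k - 2)*(k - 1)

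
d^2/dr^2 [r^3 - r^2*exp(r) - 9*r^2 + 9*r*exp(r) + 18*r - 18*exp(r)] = -r^2*exp(r) + 5*r*exp(r) + 6*r - 2*exp(r) - 18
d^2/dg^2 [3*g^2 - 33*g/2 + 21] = 6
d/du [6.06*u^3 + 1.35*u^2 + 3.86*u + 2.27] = 18.18*u^2 + 2.7*u + 3.86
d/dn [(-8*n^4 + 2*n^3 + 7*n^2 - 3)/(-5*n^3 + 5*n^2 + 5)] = n*(8*n^5 - 16*n^4 + 9*n^3 - 32*n^2 - 3*n + 20)/(5*(n^6 - 2*n^5 + n^4 - 2*n^3 + 2*n^2 + 1))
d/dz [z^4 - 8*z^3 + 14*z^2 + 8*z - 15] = 4*z^3 - 24*z^2 + 28*z + 8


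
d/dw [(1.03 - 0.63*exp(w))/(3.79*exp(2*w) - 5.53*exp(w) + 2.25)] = (2.3877*exp(2*w) - 7.8074*exp(w) + 4.2784)*exp(w)/(14.3641*exp(4*w) - 41.9174*exp(3*w) + 47.6359*exp(2*w) - 24.885*exp(w) + 5.0625)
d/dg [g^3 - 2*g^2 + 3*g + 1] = 3*g^2 - 4*g + 3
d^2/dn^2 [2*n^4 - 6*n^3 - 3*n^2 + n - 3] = 24*n^2 - 36*n - 6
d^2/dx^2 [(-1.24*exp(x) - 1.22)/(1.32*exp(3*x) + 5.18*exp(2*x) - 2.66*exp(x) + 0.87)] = (-8.642304*exp(6*x) - 44.567424*exp(5*x) - 142.44832*exp(4*x) - 120.948288*exp(3*x) + 96.568944*exp(2*x) + 10.490368*exp(x) - 3.76188)*exp(x)/(2.299968*exp(9*x) + 27.076896*exp(8*x) + 92.351952*exp(7*x) + 34.4114*exp(6*x) - 150.410904*exp(5*x) + 161.658924*exp(4*x) - 87.749108*exp(3*x) + 30.229542*exp(2*x) - 6.040062*exp(x) + 0.658503)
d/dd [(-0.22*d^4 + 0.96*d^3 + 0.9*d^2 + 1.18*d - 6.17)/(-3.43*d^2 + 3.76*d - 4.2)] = (1.5092*d^5 - 5.7744*d^4 + 10.9152*d^3 - 4.6646*d^2 - 49.8862*d + 18.2432)/(11.7649*d^4 - 25.7936*d^3 + 42.9496*d^2 - 31.584*d + 17.64)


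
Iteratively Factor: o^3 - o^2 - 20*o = (o - 5)*(o^2 + 4*o) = (o - 5)*(o + 4)*(o)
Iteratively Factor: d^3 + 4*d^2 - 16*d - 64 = (d + 4)*(d^2 - 16) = (d + 4)^2*(d - 4)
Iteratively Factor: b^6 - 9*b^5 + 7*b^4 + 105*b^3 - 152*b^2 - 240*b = (b - 4)*(b^5 - 5*b^4 - 13*b^3 + 53*b^2 + 60*b) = (b - 4)^2*(b^4 - b^3 - 17*b^2 - 15*b) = (b - 5)*(b - 4)^2*(b^3 + 4*b^2 + 3*b) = b*(b - 5)*(b - 4)^2*(b^2 + 4*b + 3) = b*(b - 5)*(b - 4)^2*(b + 1)*(b + 3)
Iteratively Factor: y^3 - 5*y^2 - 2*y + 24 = (y - 3)*(y^2 - 2*y - 8) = (y - 4)*(y - 3)*(y + 2)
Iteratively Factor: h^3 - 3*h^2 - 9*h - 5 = (h - 5)*(h^2 + 2*h + 1) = (h - 5)*(h + 1)*(h + 1)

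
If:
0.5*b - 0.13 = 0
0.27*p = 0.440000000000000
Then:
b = 0.26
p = 1.63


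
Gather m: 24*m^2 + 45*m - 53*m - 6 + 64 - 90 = 24*m^2 - 8*m - 32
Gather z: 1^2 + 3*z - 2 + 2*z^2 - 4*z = 2*z^2 - z - 1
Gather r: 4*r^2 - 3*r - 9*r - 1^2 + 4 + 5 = 4*r^2 - 12*r + 8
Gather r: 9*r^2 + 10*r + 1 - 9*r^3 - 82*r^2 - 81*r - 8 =-9*r^3 - 73*r^2 - 71*r - 7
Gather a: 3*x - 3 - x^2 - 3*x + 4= 1 - x^2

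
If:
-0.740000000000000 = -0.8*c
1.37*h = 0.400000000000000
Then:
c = 0.92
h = 0.29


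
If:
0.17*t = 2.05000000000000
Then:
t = 12.06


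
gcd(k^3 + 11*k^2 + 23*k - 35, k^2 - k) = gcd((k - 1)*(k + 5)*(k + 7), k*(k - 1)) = k - 1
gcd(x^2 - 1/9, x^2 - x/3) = x - 1/3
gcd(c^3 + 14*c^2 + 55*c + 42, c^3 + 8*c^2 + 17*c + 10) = c + 1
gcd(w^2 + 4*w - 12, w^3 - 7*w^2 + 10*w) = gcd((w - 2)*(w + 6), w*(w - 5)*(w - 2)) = w - 2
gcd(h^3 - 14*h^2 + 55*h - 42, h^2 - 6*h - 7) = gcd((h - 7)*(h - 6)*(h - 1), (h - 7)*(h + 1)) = h - 7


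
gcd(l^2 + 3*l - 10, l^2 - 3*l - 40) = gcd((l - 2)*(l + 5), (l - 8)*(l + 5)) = l + 5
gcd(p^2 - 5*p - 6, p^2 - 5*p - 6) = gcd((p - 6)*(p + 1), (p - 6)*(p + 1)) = p^2 - 5*p - 6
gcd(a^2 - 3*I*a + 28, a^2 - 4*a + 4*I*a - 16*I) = a + 4*I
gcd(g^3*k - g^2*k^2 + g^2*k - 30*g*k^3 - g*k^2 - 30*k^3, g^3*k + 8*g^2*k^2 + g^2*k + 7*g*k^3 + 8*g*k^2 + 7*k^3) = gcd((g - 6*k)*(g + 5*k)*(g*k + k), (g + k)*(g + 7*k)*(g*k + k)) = g*k + k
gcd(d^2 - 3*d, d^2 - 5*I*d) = d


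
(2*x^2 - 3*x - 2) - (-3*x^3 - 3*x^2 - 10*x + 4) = 3*x^3 + 5*x^2 + 7*x - 6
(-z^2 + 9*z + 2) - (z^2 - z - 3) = -2*z^2 + 10*z + 5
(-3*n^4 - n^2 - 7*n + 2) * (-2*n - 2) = 6*n^5 + 6*n^4 + 2*n^3 + 16*n^2 + 10*n - 4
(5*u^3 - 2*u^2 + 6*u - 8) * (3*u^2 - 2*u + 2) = 15*u^5 - 16*u^4 + 32*u^3 - 40*u^2 + 28*u - 16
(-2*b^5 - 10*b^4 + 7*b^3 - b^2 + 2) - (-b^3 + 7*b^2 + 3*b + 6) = -2*b^5 - 10*b^4 + 8*b^3 - 8*b^2 - 3*b - 4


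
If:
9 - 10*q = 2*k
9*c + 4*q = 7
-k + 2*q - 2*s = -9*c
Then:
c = 31/27 - 8*s/27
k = 26/3 - 10*s/3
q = 2*s/3 - 5/6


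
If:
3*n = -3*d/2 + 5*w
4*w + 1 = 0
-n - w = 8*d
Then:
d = 4/45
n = -83/180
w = -1/4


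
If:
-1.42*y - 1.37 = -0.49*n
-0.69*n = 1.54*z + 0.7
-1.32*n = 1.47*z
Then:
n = 1.01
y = -0.62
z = -0.91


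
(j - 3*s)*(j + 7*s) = j^2 + 4*j*s - 21*s^2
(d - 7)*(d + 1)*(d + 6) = d^3 - 43*d - 42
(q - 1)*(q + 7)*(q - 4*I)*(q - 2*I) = q^4 + 6*q^3 - 6*I*q^3 - 15*q^2 - 36*I*q^2 - 48*q + 42*I*q + 56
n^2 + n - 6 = (n - 2)*(n + 3)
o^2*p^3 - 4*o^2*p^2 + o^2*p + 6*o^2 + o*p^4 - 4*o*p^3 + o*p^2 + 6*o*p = (o + p)*(p - 3)*(p - 2)*(o*p + o)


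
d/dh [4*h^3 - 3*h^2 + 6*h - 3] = 12*h^2 - 6*h + 6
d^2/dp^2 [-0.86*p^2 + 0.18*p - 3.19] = -1.72000000000000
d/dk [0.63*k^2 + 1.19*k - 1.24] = 1.26*k + 1.19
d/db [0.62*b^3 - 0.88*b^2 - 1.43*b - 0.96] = 1.86*b^2 - 1.76*b - 1.43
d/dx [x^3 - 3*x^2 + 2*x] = 3*x^2 - 6*x + 2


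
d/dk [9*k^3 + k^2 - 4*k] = 27*k^2 + 2*k - 4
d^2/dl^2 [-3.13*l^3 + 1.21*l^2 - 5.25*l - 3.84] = 2.42 - 18.78*l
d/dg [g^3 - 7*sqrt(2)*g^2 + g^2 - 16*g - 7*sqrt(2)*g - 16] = 3*g^2 - 14*sqrt(2)*g + 2*g - 16 - 7*sqrt(2)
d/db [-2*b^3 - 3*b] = -6*b^2 - 3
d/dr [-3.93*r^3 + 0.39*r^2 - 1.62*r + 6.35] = -11.79*r^2 + 0.78*r - 1.62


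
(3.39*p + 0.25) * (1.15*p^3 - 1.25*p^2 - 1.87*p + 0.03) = 3.8985*p^4 - 3.95*p^3 - 6.6518*p^2 - 0.3658*p + 0.0075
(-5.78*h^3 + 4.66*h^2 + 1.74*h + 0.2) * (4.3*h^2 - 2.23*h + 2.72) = -24.854*h^5 + 32.9274*h^4 - 18.6314*h^3 + 9.655*h^2 + 4.2868*h + 0.544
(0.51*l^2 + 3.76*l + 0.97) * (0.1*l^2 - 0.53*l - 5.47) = 0.051*l^4 + 0.1057*l^3 - 4.6855*l^2 - 21.0813*l - 5.3059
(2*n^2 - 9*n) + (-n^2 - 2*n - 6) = n^2 - 11*n - 6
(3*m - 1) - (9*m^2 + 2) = -9*m^2 + 3*m - 3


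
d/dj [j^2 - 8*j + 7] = 2*j - 8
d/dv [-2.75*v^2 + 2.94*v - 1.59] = 2.94 - 5.5*v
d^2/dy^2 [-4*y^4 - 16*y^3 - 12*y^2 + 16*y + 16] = -48*y^2 - 96*y - 24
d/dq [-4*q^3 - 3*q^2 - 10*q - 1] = -12*q^2 - 6*q - 10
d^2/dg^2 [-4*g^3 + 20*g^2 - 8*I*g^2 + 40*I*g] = -24*g + 40 - 16*I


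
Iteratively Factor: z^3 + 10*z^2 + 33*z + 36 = (z + 3)*(z^2 + 7*z + 12) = (z + 3)*(z + 4)*(z + 3)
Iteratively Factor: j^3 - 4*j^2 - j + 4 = (j - 1)*(j^2 - 3*j - 4) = (j - 4)*(j - 1)*(j + 1)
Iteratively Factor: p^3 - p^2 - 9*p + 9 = (p - 3)*(p^2 + 2*p - 3) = (p - 3)*(p - 1)*(p + 3)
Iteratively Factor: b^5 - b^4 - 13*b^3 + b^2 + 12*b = (b - 4)*(b^4 + 3*b^3 - b^2 - 3*b) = (b - 4)*(b + 1)*(b^3 + 2*b^2 - 3*b) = b*(b - 4)*(b + 1)*(b^2 + 2*b - 3) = b*(b - 4)*(b + 1)*(b + 3)*(b - 1)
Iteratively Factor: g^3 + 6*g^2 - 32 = (g + 4)*(g^2 + 2*g - 8) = (g + 4)^2*(g - 2)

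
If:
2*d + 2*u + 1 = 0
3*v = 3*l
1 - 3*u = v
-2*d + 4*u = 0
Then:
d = -1/3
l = 3/2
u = -1/6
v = 3/2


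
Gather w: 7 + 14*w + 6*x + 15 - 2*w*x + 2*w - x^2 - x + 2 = w*(16 - 2*x) - x^2 + 5*x + 24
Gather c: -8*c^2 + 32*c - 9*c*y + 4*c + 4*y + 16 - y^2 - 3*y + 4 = -8*c^2 + c*(36 - 9*y) - y^2 + y + 20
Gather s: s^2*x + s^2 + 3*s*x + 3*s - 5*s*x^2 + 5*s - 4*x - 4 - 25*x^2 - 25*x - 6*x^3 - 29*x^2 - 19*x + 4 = s^2*(x + 1) + s*(-5*x^2 + 3*x + 8) - 6*x^3 - 54*x^2 - 48*x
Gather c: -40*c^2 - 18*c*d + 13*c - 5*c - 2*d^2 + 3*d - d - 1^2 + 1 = -40*c^2 + c*(8 - 18*d) - 2*d^2 + 2*d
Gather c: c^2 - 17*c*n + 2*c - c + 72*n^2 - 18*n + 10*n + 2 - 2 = c^2 + c*(1 - 17*n) + 72*n^2 - 8*n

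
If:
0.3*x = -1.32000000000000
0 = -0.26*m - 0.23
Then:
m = -0.88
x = -4.40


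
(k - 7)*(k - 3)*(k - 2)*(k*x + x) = k^4*x - 11*k^3*x + 29*k^2*x - k*x - 42*x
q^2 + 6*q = q*(q + 6)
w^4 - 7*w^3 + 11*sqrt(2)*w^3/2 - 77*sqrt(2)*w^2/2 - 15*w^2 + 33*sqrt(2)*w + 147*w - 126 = (w - 6)*(w - 1)*(w - 3*sqrt(2)/2)*(w + 7*sqrt(2))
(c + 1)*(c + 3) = c^2 + 4*c + 3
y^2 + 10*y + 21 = (y + 3)*(y + 7)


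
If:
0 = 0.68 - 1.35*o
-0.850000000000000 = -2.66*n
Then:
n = 0.32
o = 0.50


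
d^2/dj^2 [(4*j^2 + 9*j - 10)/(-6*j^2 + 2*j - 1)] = 12*(-62*j^3 + 192*j^2 - 33*j - 7)/(216*j^6 - 216*j^5 + 180*j^4 - 80*j^3 + 30*j^2 - 6*j + 1)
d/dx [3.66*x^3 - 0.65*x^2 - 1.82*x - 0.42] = 10.98*x^2 - 1.3*x - 1.82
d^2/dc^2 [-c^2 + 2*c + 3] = -2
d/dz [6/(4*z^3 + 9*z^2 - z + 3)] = 6*(-12*z^2 - 18*z + 1)/(4*z^3 + 9*z^2 - z + 3)^2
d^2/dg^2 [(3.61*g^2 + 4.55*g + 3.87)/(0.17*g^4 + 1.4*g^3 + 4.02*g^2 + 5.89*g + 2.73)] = (0.625974000000001*g^8 + 6.73302000000001*g^7 + 28.780312*g^6 + 56.4203039999999*g^5 + 46.11897*g^4 + 29.6562280000003*g^3 + 98.7727680000005*g^2 + 161.445096*g + 91.058118)/(0.004913*g^12 + 0.12138*g^11 + 1.348134*g^10 + 8.995223*g^9 + 40.527015*g^8 + 130.556676*g^7 + 308.797791*g^6 + 539.849022*g^5 + 689.610861*g^4 + 623.481013*g^3 + 374.010273*g^2 + 131.692743*g + 20.346417)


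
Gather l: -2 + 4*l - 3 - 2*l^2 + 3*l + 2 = -2*l^2 + 7*l - 3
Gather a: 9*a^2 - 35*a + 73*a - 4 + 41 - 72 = 9*a^2 + 38*a - 35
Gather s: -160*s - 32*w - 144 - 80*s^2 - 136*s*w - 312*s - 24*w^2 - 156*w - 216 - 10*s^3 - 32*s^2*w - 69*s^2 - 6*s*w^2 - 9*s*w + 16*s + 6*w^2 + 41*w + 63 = -10*s^3 + s^2*(-32*w - 149) + s*(-6*w^2 - 145*w - 456) - 18*w^2 - 147*w - 297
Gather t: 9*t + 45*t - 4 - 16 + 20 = 54*t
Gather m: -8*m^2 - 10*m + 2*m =-8*m^2 - 8*m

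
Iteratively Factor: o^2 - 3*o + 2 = (o - 2)*(o - 1)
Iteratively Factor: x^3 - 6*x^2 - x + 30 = (x + 2)*(x^2 - 8*x + 15) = (x - 5)*(x + 2)*(x - 3)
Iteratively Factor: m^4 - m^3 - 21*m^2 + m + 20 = (m + 1)*(m^3 - 2*m^2 - 19*m + 20) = (m - 5)*(m + 1)*(m^2 + 3*m - 4) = (m - 5)*(m - 1)*(m + 1)*(m + 4)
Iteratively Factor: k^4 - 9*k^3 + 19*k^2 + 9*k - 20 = (k - 1)*(k^3 - 8*k^2 + 11*k + 20) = (k - 1)*(k + 1)*(k^2 - 9*k + 20) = (k - 4)*(k - 1)*(k + 1)*(k - 5)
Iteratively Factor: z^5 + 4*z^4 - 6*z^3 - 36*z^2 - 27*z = (z + 3)*(z^4 + z^3 - 9*z^2 - 9*z) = (z + 1)*(z + 3)*(z^3 - 9*z) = z*(z + 1)*(z + 3)*(z^2 - 9) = z*(z + 1)*(z + 3)^2*(z - 3)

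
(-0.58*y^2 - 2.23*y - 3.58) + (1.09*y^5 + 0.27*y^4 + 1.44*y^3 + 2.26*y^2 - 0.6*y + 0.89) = 1.09*y^5 + 0.27*y^4 + 1.44*y^3 + 1.68*y^2 - 2.83*y - 2.69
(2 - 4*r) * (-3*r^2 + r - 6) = 12*r^3 - 10*r^2 + 26*r - 12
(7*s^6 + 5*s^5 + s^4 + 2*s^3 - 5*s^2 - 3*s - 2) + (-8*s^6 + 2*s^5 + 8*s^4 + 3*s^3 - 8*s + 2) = -s^6 + 7*s^5 + 9*s^4 + 5*s^3 - 5*s^2 - 11*s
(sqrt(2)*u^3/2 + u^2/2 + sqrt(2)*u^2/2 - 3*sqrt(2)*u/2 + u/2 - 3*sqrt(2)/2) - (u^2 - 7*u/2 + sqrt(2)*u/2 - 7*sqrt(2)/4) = sqrt(2)*u^3/2 - u^2/2 + sqrt(2)*u^2/2 - 2*sqrt(2)*u + 4*u + sqrt(2)/4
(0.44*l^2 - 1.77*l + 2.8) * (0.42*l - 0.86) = 0.1848*l^3 - 1.1218*l^2 + 2.6982*l - 2.408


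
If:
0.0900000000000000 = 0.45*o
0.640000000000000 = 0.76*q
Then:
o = 0.20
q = 0.84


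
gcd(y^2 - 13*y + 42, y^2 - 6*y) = y - 6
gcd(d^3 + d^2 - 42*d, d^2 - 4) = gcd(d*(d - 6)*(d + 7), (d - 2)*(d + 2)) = 1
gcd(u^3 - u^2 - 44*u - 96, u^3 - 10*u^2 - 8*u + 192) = u^2 - 4*u - 32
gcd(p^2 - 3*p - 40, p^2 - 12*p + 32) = p - 8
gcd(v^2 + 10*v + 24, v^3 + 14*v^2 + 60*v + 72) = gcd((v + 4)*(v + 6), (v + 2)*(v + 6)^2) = v + 6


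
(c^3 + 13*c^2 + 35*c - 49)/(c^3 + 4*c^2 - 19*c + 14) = (c + 7)/(c - 2)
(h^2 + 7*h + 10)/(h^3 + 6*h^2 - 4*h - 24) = (h + 5)/(h^2 + 4*h - 12)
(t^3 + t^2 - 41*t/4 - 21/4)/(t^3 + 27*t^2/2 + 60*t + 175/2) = (2*t^2 - 5*t - 3)/(2*(t^2 + 10*t + 25))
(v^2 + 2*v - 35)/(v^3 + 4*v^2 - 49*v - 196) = (v - 5)/(v^2 - 3*v - 28)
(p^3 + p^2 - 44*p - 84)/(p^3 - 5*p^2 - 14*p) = (p + 6)/p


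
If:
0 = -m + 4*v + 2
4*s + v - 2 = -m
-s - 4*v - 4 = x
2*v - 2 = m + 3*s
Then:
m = 78/7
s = -20/7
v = 16/7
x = -72/7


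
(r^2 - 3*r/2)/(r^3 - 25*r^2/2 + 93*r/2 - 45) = r/(r^2 - 11*r + 30)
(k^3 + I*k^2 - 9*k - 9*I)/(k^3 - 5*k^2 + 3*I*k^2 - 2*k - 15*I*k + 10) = (k^2 - 9)/(k^2 + k*(-5 + 2*I) - 10*I)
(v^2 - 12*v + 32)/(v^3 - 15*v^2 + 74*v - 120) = (v - 8)/(v^2 - 11*v + 30)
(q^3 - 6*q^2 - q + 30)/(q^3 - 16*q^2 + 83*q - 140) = (q^2 - q - 6)/(q^2 - 11*q + 28)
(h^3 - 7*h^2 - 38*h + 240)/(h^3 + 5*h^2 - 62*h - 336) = (h - 5)/(h + 7)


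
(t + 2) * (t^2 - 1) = t^3 + 2*t^2 - t - 2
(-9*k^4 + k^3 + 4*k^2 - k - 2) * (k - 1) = -9*k^5 + 10*k^4 + 3*k^3 - 5*k^2 - k + 2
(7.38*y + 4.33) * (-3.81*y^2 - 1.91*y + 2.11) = -28.1178*y^3 - 30.5931*y^2 + 7.3015*y + 9.1363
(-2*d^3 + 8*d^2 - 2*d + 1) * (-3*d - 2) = 6*d^4 - 20*d^3 - 10*d^2 + d - 2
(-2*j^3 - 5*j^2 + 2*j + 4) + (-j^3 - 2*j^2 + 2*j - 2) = -3*j^3 - 7*j^2 + 4*j + 2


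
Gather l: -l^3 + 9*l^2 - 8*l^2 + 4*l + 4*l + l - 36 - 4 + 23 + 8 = -l^3 + l^2 + 9*l - 9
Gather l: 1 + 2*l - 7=2*l - 6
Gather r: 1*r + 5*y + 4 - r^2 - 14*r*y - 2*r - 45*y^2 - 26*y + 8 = -r^2 + r*(-14*y - 1) - 45*y^2 - 21*y + 12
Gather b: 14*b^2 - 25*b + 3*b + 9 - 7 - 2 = 14*b^2 - 22*b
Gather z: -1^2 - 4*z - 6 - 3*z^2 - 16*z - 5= -3*z^2 - 20*z - 12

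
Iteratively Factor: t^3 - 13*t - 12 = (t + 3)*(t^2 - 3*t - 4) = (t - 4)*(t + 3)*(t + 1)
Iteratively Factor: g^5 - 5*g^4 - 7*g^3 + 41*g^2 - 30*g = (g - 5)*(g^4 - 7*g^2 + 6*g) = (g - 5)*(g + 3)*(g^3 - 3*g^2 + 2*g) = g*(g - 5)*(g + 3)*(g^2 - 3*g + 2) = g*(g - 5)*(g - 2)*(g + 3)*(g - 1)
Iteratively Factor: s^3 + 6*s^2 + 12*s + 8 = (s + 2)*(s^2 + 4*s + 4) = (s + 2)^2*(s + 2)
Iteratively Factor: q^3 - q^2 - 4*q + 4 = (q - 1)*(q^2 - 4) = (q - 2)*(q - 1)*(q + 2)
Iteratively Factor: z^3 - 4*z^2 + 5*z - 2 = (z - 1)*(z^2 - 3*z + 2) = (z - 1)^2*(z - 2)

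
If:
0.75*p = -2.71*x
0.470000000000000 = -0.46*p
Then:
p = -1.02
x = 0.28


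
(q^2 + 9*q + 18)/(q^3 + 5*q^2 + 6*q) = (q + 6)/(q*(q + 2))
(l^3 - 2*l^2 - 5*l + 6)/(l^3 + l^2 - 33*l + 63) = (l^2 + l - 2)/(l^2 + 4*l - 21)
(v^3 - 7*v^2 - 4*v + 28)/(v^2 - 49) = (v^2 - 4)/(v + 7)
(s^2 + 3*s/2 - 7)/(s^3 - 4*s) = (s + 7/2)/(s*(s + 2))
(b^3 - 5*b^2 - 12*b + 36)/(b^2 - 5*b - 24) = (b^2 - 8*b + 12)/(b - 8)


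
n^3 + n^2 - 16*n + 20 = (n - 2)^2*(n + 5)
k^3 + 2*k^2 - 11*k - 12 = (k - 3)*(k + 1)*(k + 4)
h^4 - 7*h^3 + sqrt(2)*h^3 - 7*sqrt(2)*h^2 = h^2*(h - 7)*(h + sqrt(2))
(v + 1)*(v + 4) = v^2 + 5*v + 4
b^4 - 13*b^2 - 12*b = b*(b - 4)*(b + 1)*(b + 3)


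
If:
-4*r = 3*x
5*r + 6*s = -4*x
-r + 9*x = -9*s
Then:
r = 0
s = 0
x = 0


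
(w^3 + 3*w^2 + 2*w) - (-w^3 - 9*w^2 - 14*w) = 2*w^3 + 12*w^2 + 16*w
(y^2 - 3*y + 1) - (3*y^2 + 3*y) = -2*y^2 - 6*y + 1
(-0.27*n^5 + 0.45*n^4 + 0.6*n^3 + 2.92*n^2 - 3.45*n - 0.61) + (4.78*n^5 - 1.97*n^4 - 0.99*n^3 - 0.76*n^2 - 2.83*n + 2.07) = 4.51*n^5 - 1.52*n^4 - 0.39*n^3 + 2.16*n^2 - 6.28*n + 1.46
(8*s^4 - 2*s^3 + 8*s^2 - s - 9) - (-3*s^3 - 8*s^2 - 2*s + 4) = 8*s^4 + s^3 + 16*s^2 + s - 13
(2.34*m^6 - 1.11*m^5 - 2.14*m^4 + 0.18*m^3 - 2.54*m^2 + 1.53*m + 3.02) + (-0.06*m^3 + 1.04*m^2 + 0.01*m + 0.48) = 2.34*m^6 - 1.11*m^5 - 2.14*m^4 + 0.12*m^3 - 1.5*m^2 + 1.54*m + 3.5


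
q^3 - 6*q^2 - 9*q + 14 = (q - 7)*(q - 1)*(q + 2)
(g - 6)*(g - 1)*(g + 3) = g^3 - 4*g^2 - 15*g + 18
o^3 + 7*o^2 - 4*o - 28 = (o - 2)*(o + 2)*(o + 7)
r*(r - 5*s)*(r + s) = r^3 - 4*r^2*s - 5*r*s^2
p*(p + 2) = p^2 + 2*p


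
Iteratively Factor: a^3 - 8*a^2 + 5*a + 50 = (a - 5)*(a^2 - 3*a - 10) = (a - 5)*(a + 2)*(a - 5)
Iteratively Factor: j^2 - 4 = (j - 2)*(j + 2)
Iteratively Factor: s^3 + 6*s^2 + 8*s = (s)*(s^2 + 6*s + 8) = s*(s + 4)*(s + 2)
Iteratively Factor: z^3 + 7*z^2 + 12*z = (z)*(z^2 + 7*z + 12) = z*(z + 4)*(z + 3)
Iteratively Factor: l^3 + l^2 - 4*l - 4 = (l + 2)*(l^2 - l - 2) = (l - 2)*(l + 2)*(l + 1)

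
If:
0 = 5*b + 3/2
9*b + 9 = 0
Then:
No Solution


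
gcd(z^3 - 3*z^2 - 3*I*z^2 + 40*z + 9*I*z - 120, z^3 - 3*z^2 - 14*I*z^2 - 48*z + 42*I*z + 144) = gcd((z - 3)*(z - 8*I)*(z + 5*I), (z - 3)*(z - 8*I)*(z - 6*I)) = z^2 + z*(-3 - 8*I) + 24*I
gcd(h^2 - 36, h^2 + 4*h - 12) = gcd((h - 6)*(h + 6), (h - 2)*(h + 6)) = h + 6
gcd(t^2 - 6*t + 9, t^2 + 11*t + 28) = 1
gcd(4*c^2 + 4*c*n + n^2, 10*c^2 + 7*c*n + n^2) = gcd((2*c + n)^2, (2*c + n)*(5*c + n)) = 2*c + n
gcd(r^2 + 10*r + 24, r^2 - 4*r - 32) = r + 4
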